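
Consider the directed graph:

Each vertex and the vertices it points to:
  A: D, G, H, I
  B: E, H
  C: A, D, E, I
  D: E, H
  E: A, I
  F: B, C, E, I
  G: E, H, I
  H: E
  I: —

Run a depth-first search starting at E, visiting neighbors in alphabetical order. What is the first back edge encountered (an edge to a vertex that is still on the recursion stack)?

D->E

DFS from E (visiting neighbors in alphabetical order); mark gray on enter, black on exit:
E gray
  A gray
    D gray
      D→E: E is gray → back edge
First back edge: D → E.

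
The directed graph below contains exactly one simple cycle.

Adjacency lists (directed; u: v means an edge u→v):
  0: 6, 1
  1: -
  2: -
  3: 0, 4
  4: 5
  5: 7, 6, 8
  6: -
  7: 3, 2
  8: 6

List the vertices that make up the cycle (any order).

DFS with gray/black marking from 5:
5 gray
  7 gray
    3 gray
      0 gray
        6 gray
        6 black
        1 gray
        1 black
      0 black
      4 gray
        4→5: 5 is gray → back edge
Back edge closes the cycle 5 → 7 → 3 → 4 → 5; its vertices are {3, 4, 5, 7}.

3, 4, 5, 7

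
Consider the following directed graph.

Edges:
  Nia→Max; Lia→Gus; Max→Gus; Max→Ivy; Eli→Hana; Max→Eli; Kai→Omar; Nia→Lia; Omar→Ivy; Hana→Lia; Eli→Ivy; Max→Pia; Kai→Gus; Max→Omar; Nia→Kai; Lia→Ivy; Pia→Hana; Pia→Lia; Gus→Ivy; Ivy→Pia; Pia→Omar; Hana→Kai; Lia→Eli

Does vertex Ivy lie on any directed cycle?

Ivy is on a cycle iff Ivy can reach itself via ≥1 edge.
Ivy → Pia → Lia → Ivy — yes.

Yes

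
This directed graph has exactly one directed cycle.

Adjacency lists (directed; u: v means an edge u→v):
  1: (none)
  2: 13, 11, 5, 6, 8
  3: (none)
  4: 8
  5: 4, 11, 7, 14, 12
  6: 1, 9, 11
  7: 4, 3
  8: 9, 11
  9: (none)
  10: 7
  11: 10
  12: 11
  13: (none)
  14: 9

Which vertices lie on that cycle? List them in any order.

DFS with gray/black marking from 7:
7 gray
  4 gray
    8 gray
      9 gray
      9 black
      11 gray
        10 gray
          10→7: 7 is gray → back edge
Back edge closes the cycle 7 → 4 → 8 → 11 → 10 → 7; its vertices are {4, 7, 8, 10, 11}.

4, 7, 8, 10, 11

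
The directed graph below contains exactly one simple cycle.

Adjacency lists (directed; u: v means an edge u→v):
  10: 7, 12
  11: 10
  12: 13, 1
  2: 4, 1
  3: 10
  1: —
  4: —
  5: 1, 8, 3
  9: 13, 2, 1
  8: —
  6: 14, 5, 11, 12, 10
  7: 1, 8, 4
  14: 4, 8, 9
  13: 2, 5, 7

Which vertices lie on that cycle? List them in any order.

DFS with gray/black marking from 5:
5 gray
  1 gray
  1 black
  8 gray
  8 black
  3 gray
    10 gray
      7 gray
        7→1: 1 black — skip
        7→8: 8 black — skip
        4 gray
        4 black
      7 black
      12 gray
        13 gray
          2 gray
            2→4: 4 black — skip
            2→1: 1 black — skip
          2 black
          13→5: 5 is gray → back edge
Back edge closes the cycle 5 → 3 → 10 → 12 → 13 → 5; its vertices are {3, 5, 10, 12, 13}.

3, 5, 10, 12, 13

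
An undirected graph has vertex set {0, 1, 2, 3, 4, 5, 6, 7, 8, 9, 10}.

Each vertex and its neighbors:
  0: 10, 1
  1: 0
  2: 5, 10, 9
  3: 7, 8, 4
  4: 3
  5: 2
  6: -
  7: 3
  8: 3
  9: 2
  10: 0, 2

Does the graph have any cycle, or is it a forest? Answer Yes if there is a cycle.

No

DFS, tracking each vertex's parent; an edge to a visited non-parent vertex closes a cycle.
Start from 10:
visit 10 (parent –)
  visit 0 (parent 10)
    0–10: parent, skip
    visit 1 (parent 0)
      1–0: parent, skip
  visit 2 (parent 10)
    visit 5 (parent 2)
      5–2: parent, skip
    2–10: parent, skip
    visit 9 (parent 2)
      9–2: parent, skip
visit 3 (parent –)
  visit 7 (parent 3)
    7–3: parent, skip
  visit 8 (parent 3)
    8–3: parent, skip
  visit 4 (parent 3)
    4–3: parent, skip
visit 6 (parent –)
No non-parent visited neighbor found — the graph is a forest.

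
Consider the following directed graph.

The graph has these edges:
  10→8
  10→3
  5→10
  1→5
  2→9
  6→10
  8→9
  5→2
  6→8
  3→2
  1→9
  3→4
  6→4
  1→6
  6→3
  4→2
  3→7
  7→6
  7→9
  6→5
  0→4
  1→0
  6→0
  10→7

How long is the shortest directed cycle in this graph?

3

For each vertex v, BFS finds the shortest path from v back to v.
The shortest such closed walk is 6 → 3 → 7 → 6, length 3.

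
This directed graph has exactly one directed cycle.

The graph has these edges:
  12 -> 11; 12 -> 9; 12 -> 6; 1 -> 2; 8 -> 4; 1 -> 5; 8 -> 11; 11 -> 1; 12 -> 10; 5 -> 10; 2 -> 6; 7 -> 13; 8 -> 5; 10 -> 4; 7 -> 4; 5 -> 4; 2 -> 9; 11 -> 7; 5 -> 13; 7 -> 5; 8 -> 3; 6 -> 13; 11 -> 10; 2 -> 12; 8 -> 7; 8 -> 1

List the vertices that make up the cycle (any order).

DFS with gray/black marking from 11:
11 gray
  1 gray
    5 gray
      10 gray
        4 gray
        4 black
      10 black
      13 gray
      13 black
      5→4: 4 black — skip
    5 black
    2 gray
      12 gray
        9 gray
        9 black
        12→10: 10 black — skip
        6 gray
          6→13: 13 black — skip
        6 black
        12→11: 11 is gray → back edge
Back edge closes the cycle 11 → 1 → 2 → 12 → 11; its vertices are {1, 2, 11, 12}.

1, 2, 11, 12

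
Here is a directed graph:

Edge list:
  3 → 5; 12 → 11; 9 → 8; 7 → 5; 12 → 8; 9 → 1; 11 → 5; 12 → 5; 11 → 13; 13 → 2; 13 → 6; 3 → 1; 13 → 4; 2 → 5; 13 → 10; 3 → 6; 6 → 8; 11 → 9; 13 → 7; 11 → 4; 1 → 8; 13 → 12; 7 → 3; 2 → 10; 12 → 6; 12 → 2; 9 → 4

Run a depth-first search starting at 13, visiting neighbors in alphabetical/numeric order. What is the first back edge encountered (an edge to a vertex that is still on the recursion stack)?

11→13

DFS from 13 (visiting neighbors in alphabetical/numeric order); mark gray on enter, black on exit:
13 gray
  2 gray
    5 gray
    5 black
    10 gray
    10 black
  2 black
  4 gray
  4 black
  6 gray
    8 gray
    8 black
  6 black
  7 gray
    3 gray
      1 gray
        1→8: 8 black — skip
      1 black
      3→5: 5 black — skip
      3→6: 6 black — skip
    3 black
    7→5: 5 black — skip
  7 black
  13→10: 10 black — skip
  12 gray
    12→2: 2 black — skip
    12→5: 5 black — skip
    12→6: 6 black — skip
    12→8: 8 black — skip
    11 gray
      11→4: 4 black — skip
      11→5: 5 black — skip
      9 gray
        9→1: 1 black — skip
        9→4: 4 black — skip
        9→8: 8 black — skip
      9 black
      11→13: 13 is gray → back edge
First back edge: 11 → 13.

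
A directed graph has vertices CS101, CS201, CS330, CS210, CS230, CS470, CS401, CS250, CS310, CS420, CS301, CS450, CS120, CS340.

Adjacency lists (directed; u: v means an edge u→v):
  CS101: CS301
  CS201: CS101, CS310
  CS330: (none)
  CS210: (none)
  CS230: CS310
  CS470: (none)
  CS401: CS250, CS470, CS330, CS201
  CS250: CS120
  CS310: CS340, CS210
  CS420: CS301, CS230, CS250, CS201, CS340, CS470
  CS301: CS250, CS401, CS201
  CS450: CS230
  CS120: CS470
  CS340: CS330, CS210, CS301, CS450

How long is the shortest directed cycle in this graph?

3

For each vertex v, BFS finds the shortest path from v back to v.
The shortest such closed walk is CS301 → CS201 → CS101 → CS301, length 3.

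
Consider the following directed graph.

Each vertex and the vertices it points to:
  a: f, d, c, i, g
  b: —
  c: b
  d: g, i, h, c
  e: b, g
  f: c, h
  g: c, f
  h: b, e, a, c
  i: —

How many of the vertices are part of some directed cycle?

A vertex is on a directed cycle iff it belongs to a strongly connected component of size ≥ 2 (or has a self-loop).
The vertices on cycles are {a, d, e, f, g, h} — 6 in total.

6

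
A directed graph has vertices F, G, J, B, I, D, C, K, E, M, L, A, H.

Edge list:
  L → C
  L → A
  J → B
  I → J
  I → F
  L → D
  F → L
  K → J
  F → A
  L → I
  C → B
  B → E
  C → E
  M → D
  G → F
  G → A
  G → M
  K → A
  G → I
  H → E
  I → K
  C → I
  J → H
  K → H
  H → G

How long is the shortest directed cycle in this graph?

3

For each vertex v, BFS finds the shortest path from v back to v.
The shortest such closed walk is F → L → I → F, length 3.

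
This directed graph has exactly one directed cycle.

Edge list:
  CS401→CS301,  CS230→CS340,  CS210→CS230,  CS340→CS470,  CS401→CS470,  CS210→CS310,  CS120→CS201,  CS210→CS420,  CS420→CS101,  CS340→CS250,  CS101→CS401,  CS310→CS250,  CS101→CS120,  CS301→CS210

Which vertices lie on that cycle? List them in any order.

DFS with gray/black marking from CS210:
CS210 gray
  CS230 gray
    CS340 gray
      CS470 gray
      CS470 black
      CS250 gray
      CS250 black
    CS340 black
  CS230 black
  CS420 gray
    CS101 gray
      CS120 gray
        CS201 gray
        CS201 black
      CS120 black
      CS401 gray
        CS301 gray
          CS301→CS210: CS210 is gray → back edge
Back edge closes the cycle CS210 → CS420 → CS101 → CS401 → CS301 → CS210; its vertices are {CS101, CS210, CS301, CS401, CS420}.

CS101, CS210, CS301, CS401, CS420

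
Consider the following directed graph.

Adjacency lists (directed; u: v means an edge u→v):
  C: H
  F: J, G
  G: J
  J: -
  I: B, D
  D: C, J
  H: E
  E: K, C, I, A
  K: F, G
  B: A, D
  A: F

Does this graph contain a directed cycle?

Yes

DFS with white/gray/black marking, starting from B:
B gray
  A gray
    F gray
      J gray
      J black
      G gray
        G→J: J black — skip
      G black
    F black
  A black
  D gray
    C gray
      H gray
        E gray
          K gray
            K→F: F black — skip
            K→G: G black — skip
          K black
          E→C: C is gray → back edge
Back edge found, so a cycle exists: C → H → E → C.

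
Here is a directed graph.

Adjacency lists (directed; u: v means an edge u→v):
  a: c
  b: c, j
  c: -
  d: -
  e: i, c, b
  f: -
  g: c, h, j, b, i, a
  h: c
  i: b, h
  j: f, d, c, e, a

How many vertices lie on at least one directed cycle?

A vertex is on a directed cycle iff it belongs to a strongly connected component of size ≥ 2 (or has a self-loop).
The vertices on cycles are {b, e, i, j} — 4 in total.

4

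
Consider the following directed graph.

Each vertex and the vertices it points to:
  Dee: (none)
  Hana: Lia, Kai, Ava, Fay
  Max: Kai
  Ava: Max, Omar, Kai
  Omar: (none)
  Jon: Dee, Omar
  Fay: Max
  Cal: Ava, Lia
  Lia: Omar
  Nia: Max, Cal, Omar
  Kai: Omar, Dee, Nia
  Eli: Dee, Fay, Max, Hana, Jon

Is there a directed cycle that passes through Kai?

Kai is on a cycle iff Kai can reach itself via ≥1 edge.
Kai → Nia → Max → Kai — yes.

Yes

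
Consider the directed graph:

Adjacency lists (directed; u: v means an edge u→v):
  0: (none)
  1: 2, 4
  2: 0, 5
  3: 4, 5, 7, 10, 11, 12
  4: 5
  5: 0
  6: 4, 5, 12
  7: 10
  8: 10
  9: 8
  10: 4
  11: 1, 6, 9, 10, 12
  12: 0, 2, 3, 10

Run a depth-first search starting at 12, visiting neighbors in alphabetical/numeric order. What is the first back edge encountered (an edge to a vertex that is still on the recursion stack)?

6→12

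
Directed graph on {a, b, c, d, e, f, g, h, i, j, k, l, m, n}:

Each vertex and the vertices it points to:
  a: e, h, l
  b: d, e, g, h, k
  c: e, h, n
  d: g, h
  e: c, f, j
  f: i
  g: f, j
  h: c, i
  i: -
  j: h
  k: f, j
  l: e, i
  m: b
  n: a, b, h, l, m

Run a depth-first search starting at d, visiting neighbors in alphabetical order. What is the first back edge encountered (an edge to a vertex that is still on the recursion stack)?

DFS from d (visiting neighbors in alphabetical order); mark gray on enter, black on exit:
d gray
  g gray
    f gray
      i gray
      i black
    f black
    j gray
      h gray
        c gray
          e gray
            e→c: c is gray → back edge
First back edge: e → c.

e→c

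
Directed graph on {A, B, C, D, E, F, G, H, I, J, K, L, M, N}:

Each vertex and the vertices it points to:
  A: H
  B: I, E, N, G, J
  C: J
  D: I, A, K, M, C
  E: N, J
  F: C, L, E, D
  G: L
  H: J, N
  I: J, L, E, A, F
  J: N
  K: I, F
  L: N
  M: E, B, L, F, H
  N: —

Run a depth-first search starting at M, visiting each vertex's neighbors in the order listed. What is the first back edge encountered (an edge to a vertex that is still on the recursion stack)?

DFS from M (visiting each vertex's neighbors in the order listed); mark gray on enter, black on exit:
M gray
  E gray
    N gray
    N black
    J gray
      J→N: N black — skip
    J black
  E black
  B gray
    I gray
      I→J: J black — skip
      L gray
        L→N: N black — skip
      L black
      I→E: E black — skip
      A gray
        H gray
          H→J: J black — skip
          H→N: N black — skip
        H black
      A black
      F gray
        C gray
          C→J: J black — skip
        C black
        F→L: L black — skip
        F→E: E black — skip
        D gray
          D→I: I is gray → back edge
First back edge: D → I.

D->I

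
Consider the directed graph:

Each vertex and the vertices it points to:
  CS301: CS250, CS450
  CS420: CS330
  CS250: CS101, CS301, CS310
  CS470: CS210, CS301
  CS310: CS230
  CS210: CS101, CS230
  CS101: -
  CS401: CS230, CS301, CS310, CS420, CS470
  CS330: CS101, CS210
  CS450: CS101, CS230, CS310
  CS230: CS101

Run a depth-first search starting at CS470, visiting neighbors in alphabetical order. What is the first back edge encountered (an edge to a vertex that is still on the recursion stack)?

CS250→CS301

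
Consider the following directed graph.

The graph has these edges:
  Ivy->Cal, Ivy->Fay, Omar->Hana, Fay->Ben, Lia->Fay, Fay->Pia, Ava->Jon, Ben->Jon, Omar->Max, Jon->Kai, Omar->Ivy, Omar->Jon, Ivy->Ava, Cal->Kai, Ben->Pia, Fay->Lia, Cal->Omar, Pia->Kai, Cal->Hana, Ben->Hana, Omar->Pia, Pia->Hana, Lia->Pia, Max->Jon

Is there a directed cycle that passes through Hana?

No

Hana lies on a cycle iff there is a path from Hana back to itself.
Exploring from Hana, it never reaches itself; equivalently, its strongly connected component is a singleton.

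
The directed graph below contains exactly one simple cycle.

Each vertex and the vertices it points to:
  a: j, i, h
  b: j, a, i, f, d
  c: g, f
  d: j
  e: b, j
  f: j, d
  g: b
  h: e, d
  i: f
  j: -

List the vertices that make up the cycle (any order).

DFS with gray/black marking from b:
b gray
  j gray
  j black
  a gray
    a→j: j black — skip
    i gray
      f gray
        f→j: j black — skip
        d gray
          d→j: j black — skip
        d black
      f black
    i black
    h gray
      e gray
        e→b: b is gray → back edge
Back edge closes the cycle b → a → h → e → b; its vertices are {a, b, e, h}.

a, b, e, h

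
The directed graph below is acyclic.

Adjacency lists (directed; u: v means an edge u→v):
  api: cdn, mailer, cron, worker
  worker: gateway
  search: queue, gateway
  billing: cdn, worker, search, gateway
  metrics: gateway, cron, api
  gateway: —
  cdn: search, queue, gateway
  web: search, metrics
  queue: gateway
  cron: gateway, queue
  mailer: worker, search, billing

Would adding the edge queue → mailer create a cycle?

Adding queue→mailer creates a cycle iff mailer can already reach queue.
Path from mailer: mailer → search → queue.
So mailer → … → queue → mailer is a cycle.

Yes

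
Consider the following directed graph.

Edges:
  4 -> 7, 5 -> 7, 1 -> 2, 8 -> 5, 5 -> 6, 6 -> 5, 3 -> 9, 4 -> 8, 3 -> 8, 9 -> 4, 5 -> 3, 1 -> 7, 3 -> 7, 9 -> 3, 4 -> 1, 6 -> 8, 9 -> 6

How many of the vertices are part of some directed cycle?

A vertex is on a directed cycle iff it belongs to a strongly connected component of size ≥ 2 (or has a self-loop).
The vertices on cycles are {3, 4, 5, 6, 8, 9} — 6 in total.

6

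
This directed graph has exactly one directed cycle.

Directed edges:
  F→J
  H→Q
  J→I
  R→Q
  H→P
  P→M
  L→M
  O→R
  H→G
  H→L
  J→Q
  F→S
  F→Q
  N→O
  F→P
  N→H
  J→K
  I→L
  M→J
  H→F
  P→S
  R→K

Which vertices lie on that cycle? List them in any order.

DFS with gray/black marking from M:
M gray
  J gray
    K gray
    K black
    Q gray
    Q black
    I gray
      L gray
        L→M: M is gray → back edge
Back edge closes the cycle M → J → I → L → M; its vertices are {I, J, L, M}.

I, J, L, M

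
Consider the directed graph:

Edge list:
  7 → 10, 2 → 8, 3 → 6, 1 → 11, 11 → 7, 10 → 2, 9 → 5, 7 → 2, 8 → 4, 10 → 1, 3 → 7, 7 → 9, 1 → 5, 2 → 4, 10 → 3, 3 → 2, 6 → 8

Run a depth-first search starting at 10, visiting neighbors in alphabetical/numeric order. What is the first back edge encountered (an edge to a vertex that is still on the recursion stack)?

DFS from 10 (visiting neighbors in alphabetical/numeric order); mark gray on enter, black on exit:
10 gray
  1 gray
    5 gray
    5 black
    11 gray
      7 gray
        2 gray
          4 gray
          4 black
          8 gray
            8→4: 4 black — skip
          8 black
        2 black
        9 gray
          9→5: 5 black — skip
        9 black
        7→10: 10 is gray → back edge
First back edge: 7 → 10.

7->10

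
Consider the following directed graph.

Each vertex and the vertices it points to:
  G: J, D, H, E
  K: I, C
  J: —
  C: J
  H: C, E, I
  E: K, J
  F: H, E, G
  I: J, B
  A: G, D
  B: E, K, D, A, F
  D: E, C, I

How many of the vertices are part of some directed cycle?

9

A vertex is on a directed cycle iff it belongs to a strongly connected component of size ≥ 2 (or has a self-loop).
The vertices on cycles are {A, B, D, E, F, G, H, I, K} — 9 in total.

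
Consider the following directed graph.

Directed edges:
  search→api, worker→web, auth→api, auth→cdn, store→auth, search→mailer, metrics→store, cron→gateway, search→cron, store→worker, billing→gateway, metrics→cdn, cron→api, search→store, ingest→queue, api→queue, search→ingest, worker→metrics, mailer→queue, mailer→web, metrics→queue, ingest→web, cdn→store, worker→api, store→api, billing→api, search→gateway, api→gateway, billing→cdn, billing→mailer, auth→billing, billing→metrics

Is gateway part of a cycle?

No

gateway lies on a cycle iff there is a path from gateway back to itself.
Exploring from gateway, it never reaches itself; equivalently, its strongly connected component is a singleton.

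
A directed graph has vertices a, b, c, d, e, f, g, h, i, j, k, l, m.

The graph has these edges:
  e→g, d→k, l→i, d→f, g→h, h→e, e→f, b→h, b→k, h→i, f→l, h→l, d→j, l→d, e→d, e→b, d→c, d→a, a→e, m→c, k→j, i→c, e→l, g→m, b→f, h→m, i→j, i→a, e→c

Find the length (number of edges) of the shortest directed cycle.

For each vertex v, BFS finds the shortest path from v back to v.
The shortest such closed walk is e → g → h → e, length 3.

3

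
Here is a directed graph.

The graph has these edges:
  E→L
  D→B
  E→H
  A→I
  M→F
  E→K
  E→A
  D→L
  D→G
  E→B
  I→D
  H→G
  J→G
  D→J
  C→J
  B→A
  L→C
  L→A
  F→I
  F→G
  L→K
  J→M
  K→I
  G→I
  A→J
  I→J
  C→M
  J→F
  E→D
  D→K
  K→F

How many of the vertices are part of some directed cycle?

11

A vertex is on a directed cycle iff it belongs to a strongly connected component of size ≥ 2 (or has a self-loop).
The vertices on cycles are {A, B, C, D, F, G, I, J, K, L, M} — 11 in total.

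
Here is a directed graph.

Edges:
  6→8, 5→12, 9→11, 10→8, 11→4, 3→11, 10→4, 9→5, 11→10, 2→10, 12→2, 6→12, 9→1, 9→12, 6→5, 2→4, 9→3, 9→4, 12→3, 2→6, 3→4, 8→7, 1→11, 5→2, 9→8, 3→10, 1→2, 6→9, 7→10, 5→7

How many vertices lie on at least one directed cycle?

A vertex is on a directed cycle iff it belongs to a strongly connected component of size ≥ 2 (or has a self-loop).
The vertices on cycles are {1, 2, 5, 6, 7, 8, 9, 10, 12} — 9 in total.

9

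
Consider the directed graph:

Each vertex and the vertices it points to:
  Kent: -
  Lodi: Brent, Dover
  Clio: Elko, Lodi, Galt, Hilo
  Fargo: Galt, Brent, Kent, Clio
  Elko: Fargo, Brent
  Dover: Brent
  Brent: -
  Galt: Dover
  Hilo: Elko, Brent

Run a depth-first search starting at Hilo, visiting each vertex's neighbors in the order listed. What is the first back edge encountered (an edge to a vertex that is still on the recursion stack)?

Clio→Elko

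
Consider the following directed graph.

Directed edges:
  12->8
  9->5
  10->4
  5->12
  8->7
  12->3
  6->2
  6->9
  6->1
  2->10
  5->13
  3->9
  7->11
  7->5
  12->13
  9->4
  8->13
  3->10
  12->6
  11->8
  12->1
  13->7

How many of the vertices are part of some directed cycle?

9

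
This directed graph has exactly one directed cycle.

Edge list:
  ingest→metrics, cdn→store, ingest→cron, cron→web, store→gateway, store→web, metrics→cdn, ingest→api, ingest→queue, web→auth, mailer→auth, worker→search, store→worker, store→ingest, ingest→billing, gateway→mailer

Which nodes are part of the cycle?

DFS with gray/black marking from store:
store gray
  ingest gray
    metrics gray
      cdn gray
        cdn→store: store is gray → back edge
Back edge closes the cycle store → ingest → metrics → cdn → store; its vertices are {cdn, store, ingest, metrics}.

cdn, store, ingest, metrics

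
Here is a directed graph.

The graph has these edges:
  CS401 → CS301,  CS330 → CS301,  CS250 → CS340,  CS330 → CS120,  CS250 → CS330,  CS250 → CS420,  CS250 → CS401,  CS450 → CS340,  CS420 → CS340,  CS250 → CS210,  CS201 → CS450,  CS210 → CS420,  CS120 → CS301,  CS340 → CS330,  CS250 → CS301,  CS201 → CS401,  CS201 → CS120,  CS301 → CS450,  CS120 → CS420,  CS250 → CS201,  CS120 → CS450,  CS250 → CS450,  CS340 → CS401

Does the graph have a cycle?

Yes

DFS with white/gray/black marking, starting from CS210:
CS210 gray
  CS420 gray
    CS340 gray
      CS330 gray
        CS301 gray
          CS450 gray
            CS450→CS340: CS340 is gray → back edge
Back edge found, so a cycle exists: CS340 → CS330 → CS301 → CS450 → CS340.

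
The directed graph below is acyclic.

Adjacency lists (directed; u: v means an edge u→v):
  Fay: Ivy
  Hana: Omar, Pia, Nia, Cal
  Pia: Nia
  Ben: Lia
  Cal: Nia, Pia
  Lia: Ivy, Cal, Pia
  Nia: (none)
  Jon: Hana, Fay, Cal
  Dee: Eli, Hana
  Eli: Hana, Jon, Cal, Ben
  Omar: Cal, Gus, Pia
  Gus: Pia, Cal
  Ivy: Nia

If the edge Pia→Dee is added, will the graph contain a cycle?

Yes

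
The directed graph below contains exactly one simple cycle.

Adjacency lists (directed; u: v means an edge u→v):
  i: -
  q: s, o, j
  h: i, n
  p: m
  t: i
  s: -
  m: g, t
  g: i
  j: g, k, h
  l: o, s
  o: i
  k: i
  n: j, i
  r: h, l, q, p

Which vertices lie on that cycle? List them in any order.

DFS with gray/black marking from h:
h gray
  i gray
  i black
  n gray
    j gray
      g gray
        g→i: i black — skip
      g black
      k gray
        k→i: i black — skip
      k black
      j→h: h is gray → back edge
Back edge closes the cycle h → n → j → h; its vertices are {h, j, n}.

h, j, n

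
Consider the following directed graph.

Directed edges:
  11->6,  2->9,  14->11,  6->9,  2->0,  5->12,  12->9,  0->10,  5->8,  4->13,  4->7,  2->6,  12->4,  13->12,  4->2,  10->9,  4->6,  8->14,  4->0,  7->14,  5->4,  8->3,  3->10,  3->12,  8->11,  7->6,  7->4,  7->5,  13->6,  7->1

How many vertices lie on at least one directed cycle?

7

A vertex is on a directed cycle iff it belongs to a strongly connected component of size ≥ 2 (or has a self-loop).
The vertices on cycles are {3, 4, 5, 7, 8, 12, 13} — 7 in total.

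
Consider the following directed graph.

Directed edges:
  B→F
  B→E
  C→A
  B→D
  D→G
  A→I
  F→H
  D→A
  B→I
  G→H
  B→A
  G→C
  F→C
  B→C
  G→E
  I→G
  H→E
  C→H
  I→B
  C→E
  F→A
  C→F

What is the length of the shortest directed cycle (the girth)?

For each vertex v, BFS finds the shortest path from v back to v.
The shortest such closed walk is B → I → B, length 2.

2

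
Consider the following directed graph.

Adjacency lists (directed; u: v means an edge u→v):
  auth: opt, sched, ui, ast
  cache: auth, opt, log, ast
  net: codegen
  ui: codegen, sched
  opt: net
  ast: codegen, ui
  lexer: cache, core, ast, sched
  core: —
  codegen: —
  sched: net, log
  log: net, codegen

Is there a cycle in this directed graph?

DFS with white/gray/black marking, starting from ui:
ui gray
  codegen gray
  codegen black
  sched gray
    net gray
      net→codegen: codegen black — skip
    net black
    log gray
      log→net: net black — skip
      log→codegen: codegen black — skip
    log black
  sched black
ui black
auth gray
  opt gray
    opt→net: net black — skip
  opt black
  auth→sched: sched black — skip
  auth→ui: ui black — skip
  ast gray
    ast→codegen: codegen black — skip
    ast→ui: ui black — skip
  ast black
auth black
cache gray
  cache→auth: auth black — skip
  cache→opt: opt black — skip
  cache→log: log black — skip
  cache→ast: ast black — skip
cache black
lexer gray
  lexer→cache: cache black — skip
  core gray
  core black
  lexer→ast: ast black — skip
  lexer→sched: sched black — skip
lexer black
Every edge goes to a white or black vertex — no back edge, so the graph is acyclic.

No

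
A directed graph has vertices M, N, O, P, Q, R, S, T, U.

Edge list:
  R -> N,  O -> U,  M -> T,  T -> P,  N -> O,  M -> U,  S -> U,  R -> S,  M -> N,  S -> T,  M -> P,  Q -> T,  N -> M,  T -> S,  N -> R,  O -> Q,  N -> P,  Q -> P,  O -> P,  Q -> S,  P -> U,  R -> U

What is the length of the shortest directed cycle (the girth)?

2

For each vertex v, BFS finds the shortest path from v back to v.
The shortest such closed walk is R → N → R, length 2.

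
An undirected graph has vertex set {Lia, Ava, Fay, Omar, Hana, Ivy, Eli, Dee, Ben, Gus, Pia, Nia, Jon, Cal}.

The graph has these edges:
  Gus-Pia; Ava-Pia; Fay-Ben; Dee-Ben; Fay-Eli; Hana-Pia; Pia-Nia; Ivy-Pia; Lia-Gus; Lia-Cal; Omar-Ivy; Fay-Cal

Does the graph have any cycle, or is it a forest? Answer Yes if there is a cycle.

DFS, tracking each vertex's parent; an edge to a visited non-parent vertex closes a cycle.
Start from Jon:
visit Jon (parent –)
visit Lia (parent –)
  visit Gus (parent Lia)
    visit Pia (parent Gus)
      visit Ivy (parent Pia)
        visit Omar (parent Ivy)
          Omar–Ivy: parent, skip
        Ivy–Pia: parent, skip
      visit Hana (parent Pia)
        Hana–Pia: parent, skip
      Pia–Gus: parent, skip
      visit Ava (parent Pia)
        Ava–Pia: parent, skip
      visit Nia (parent Pia)
        Nia–Pia: parent, skip
    Gus–Lia: parent, skip
  visit Cal (parent Lia)
    visit Fay (parent Cal)
      visit Eli (parent Fay)
        Eli–Fay: parent, skip
      visit Ben (parent Fay)
        visit Dee (parent Ben)
          Dee–Ben: parent, skip
        Ben–Fay: parent, skip
      Fay–Cal: parent, skip
    Cal–Lia: parent, skip
No non-parent visited neighbor found — the graph is a forest.

No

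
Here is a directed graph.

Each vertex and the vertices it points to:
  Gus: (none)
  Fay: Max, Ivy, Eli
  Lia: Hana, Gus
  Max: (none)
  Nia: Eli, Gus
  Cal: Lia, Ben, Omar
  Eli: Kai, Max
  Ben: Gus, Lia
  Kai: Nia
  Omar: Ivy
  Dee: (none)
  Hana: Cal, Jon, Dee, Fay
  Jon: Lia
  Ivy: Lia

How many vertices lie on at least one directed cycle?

11

A vertex is on a directed cycle iff it belongs to a strongly connected component of size ≥ 2 (or has a self-loop).
The vertices on cycles are {Ben, Cal, Eli, Fay, Ivy, Jon, Kai, Lia, Nia, Hana, Omar} — 11 in total.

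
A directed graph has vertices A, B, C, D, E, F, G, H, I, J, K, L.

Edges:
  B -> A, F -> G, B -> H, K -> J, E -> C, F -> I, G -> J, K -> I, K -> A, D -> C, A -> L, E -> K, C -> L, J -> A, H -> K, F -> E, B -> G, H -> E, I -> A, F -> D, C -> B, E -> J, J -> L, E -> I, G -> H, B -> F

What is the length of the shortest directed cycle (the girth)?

4

For each vertex v, BFS finds the shortest path from v back to v.
The shortest such closed walk is C → B → F → D → C, length 4.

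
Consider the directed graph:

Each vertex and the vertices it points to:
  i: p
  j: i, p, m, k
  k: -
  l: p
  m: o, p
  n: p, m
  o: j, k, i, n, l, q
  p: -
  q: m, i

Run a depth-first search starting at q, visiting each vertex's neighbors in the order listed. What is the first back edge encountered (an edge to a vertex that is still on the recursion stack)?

j->m

DFS from q (visiting each vertex's neighbors in the order listed); mark gray on enter, black on exit:
q gray
  m gray
    o gray
      j gray
        i gray
          p gray
          p black
        i black
        j→p: p black — skip
        j→m: m is gray → back edge
First back edge: j → m.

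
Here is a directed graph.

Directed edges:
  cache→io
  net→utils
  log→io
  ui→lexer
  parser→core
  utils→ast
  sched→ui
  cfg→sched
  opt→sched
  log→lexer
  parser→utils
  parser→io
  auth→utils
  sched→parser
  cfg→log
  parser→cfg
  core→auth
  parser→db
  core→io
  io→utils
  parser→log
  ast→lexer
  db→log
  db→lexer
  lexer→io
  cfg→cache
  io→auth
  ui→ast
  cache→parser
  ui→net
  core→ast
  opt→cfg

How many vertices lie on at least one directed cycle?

9

A vertex is on a directed cycle iff it belongs to a strongly connected component of size ≥ 2 (or has a self-loop).
The vertices on cycles are {io, ast, cfg, auth, cache, lexer, sched, utils, parser} — 9 in total.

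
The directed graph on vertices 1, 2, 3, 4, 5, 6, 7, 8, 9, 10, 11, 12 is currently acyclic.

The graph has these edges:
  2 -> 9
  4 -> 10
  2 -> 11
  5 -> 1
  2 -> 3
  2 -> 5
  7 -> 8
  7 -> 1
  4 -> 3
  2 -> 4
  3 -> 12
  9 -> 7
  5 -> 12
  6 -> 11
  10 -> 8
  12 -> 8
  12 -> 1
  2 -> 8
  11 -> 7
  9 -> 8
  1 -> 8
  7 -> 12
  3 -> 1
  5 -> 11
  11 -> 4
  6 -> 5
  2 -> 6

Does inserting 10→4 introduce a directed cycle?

Yes

Adding 10→4 creates a cycle iff 4 can already reach 10.
Path from 4: 4 → 10.
So 4 → … → 10 → 4 is a cycle.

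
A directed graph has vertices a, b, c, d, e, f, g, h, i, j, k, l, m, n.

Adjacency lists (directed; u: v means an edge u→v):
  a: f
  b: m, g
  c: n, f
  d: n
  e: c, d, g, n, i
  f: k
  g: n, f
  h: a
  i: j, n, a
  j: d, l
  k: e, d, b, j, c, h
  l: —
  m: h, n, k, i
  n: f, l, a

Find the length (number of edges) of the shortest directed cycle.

For each vertex v, BFS finds the shortest path from v back to v.
The shortest such closed walk is k → c → f → k, length 3.

3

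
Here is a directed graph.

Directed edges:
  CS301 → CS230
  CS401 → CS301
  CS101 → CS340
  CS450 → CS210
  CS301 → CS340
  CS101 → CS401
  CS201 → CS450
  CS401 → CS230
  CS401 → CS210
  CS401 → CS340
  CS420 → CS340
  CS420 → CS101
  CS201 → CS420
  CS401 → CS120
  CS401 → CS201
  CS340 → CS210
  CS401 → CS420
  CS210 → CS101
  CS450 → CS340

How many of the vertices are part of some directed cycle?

A vertex is on a directed cycle iff it belongs to a strongly connected component of size ≥ 2 (or has a self-loop).
The vertices on cycles are {CS101, CS201, CS210, CS301, CS340, CS401, CS420, CS450} — 8 in total.

8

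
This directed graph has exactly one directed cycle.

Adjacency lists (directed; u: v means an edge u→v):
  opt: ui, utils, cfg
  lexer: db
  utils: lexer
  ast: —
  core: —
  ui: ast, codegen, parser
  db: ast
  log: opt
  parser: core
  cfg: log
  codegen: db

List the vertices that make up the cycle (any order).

cfg, log, opt

DFS with gray/black marking from opt:
opt gray
  ui gray
    ast gray
    ast black
    codegen gray
      db gray
        db→ast: ast black — skip
      db black
    codegen black
    parser gray
      core gray
      core black
    parser black
  ui black
  utils gray
    lexer gray
      lexer→db: db black — skip
    lexer black
  utils black
  cfg gray
    log gray
      log→opt: opt is gray → back edge
Back edge closes the cycle opt → cfg → log → opt; its vertices are {cfg, log, opt}.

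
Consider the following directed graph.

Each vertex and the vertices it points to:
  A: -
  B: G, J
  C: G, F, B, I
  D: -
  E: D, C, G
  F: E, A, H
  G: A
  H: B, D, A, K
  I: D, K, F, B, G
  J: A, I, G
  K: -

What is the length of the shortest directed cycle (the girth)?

For each vertex v, BFS finds the shortest path from v back to v.
The shortest such closed walk is C → F → E → C, length 3.

3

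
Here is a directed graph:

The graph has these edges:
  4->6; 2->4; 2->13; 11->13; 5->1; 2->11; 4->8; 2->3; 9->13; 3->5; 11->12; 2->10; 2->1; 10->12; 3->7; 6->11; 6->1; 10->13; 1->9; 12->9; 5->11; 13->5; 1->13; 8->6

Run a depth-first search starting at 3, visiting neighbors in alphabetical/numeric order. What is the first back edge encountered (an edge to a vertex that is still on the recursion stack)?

13→5

DFS from 3 (visiting neighbors in alphabetical/numeric order); mark gray on enter, black on exit:
3 gray
  5 gray
    1 gray
      9 gray
        13 gray
          13→5: 5 is gray → back edge
First back edge: 13 → 5.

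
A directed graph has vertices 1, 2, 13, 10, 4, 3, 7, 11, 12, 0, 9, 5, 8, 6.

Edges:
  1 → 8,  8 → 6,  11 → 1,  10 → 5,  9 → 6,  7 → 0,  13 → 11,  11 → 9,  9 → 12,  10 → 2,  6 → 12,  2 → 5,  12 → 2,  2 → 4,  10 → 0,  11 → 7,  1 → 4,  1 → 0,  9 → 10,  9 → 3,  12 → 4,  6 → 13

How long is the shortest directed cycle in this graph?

4

For each vertex v, BFS finds the shortest path from v back to v.
The shortest such closed walk is 9 → 6 → 13 → 11 → 9, length 4.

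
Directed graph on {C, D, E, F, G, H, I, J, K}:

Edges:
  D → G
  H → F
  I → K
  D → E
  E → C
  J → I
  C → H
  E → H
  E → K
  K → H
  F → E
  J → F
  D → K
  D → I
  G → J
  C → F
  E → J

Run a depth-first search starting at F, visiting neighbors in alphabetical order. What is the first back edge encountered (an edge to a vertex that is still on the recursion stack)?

C->F

DFS from F (visiting neighbors in alphabetical order); mark gray on enter, black on exit:
F gray
  E gray
    C gray
      C→F: F is gray → back edge
First back edge: C → F.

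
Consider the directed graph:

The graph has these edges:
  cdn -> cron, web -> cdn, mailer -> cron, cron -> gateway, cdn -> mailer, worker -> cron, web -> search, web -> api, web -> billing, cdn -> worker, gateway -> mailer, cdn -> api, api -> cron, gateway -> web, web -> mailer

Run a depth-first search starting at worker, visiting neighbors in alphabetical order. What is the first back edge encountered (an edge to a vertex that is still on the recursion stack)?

DFS from worker (visiting neighbors in alphabetical order); mark gray on enter, black on exit:
worker gray
  cron gray
    gateway gray
      mailer gray
        mailer→cron: cron is gray → back edge
First back edge: mailer → cron.

mailer->cron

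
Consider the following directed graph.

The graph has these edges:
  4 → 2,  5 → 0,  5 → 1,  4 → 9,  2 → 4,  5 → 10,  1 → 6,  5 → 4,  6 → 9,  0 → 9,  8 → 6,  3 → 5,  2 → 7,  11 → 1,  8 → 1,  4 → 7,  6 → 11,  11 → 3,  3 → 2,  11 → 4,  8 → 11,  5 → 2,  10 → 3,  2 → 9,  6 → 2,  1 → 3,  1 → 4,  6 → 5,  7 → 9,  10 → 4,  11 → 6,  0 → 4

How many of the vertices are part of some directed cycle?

8

A vertex is on a directed cycle iff it belongs to a strongly connected component of size ≥ 2 (or has a self-loop).
The vertices on cycles are {1, 2, 3, 4, 5, 6, 10, 11} — 8 in total.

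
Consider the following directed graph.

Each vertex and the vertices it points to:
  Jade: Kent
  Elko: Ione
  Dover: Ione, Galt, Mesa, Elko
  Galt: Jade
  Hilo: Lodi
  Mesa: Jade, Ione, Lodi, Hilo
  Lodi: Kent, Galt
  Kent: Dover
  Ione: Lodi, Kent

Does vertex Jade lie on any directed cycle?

Yes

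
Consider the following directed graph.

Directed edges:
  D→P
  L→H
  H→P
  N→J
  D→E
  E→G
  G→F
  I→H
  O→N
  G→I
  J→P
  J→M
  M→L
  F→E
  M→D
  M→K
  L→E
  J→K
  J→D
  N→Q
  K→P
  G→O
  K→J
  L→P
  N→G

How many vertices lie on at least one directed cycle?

10

A vertex is on a directed cycle iff it belongs to a strongly connected component of size ≥ 2 (or has a self-loop).
The vertices on cycles are {D, E, F, G, J, K, L, M, N, O} — 10 in total.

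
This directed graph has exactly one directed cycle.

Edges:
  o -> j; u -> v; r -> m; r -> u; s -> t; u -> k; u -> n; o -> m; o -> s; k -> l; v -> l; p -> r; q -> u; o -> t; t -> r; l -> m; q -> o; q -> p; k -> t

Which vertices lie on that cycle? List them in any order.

k, r, t, u

DFS with gray/black marking from u:
u gray
  n gray
  n black
  v gray
    l gray
      m gray
      m black
    l black
  v black
  k gray
    t gray
      r gray
        r→u: u is gray → back edge
Back edge closes the cycle u → k → t → r → u; its vertices are {k, r, t, u}.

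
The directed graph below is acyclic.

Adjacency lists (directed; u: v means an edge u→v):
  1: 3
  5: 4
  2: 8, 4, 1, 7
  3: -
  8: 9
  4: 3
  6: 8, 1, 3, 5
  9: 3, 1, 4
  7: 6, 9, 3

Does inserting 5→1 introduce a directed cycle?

No

Adding 5→1 creates a cycle iff 1 can already reach 5.
Explore from 1: no path reaches 5. The graph stays acyclic.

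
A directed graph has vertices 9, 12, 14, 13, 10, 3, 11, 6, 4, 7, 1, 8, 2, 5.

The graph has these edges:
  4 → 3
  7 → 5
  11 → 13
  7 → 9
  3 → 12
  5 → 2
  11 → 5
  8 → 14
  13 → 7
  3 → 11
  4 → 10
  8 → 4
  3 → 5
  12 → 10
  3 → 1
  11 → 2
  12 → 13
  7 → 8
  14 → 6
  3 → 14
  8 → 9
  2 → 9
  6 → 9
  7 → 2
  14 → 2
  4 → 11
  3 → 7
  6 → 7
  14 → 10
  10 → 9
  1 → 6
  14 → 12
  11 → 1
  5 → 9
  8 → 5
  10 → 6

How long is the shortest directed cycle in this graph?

4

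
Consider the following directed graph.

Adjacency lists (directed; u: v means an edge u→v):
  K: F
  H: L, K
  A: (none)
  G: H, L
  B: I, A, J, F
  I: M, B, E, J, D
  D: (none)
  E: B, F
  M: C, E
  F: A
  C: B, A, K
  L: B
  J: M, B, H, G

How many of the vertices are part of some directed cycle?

9

A vertex is on a directed cycle iff it belongs to a strongly connected component of size ≥ 2 (or has a self-loop).
The vertices on cycles are {B, C, E, G, H, I, J, L, M} — 9 in total.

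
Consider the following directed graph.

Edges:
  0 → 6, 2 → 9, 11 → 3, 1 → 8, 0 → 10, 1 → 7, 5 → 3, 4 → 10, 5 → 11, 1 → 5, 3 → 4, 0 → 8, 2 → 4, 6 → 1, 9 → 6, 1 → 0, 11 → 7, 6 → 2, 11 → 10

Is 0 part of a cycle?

0 is on a cycle iff 0 can reach itself via ≥1 edge.
0 → 6 → 1 → 0 — yes.

Yes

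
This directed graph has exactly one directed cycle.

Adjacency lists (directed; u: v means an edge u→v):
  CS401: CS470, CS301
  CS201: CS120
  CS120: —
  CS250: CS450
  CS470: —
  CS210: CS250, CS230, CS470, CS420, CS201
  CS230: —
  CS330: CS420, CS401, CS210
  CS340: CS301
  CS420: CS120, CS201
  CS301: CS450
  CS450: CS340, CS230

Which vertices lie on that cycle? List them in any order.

DFS with gray/black marking from CS301:
CS301 gray
  CS450 gray
    CS340 gray
      CS340→CS301: CS301 is gray → back edge
Back edge closes the cycle CS301 → CS450 → CS340 → CS301; its vertices are {CS301, CS340, CS450}.

CS301, CS340, CS450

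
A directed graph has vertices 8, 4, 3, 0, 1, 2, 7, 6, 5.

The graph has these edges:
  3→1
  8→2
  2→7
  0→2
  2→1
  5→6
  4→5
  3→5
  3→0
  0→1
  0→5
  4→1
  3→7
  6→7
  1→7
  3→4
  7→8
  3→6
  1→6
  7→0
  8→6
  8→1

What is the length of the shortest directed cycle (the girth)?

3

For each vertex v, BFS finds the shortest path from v back to v.
The shortest such closed walk is 7 → 8 → 1 → 7, length 3.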